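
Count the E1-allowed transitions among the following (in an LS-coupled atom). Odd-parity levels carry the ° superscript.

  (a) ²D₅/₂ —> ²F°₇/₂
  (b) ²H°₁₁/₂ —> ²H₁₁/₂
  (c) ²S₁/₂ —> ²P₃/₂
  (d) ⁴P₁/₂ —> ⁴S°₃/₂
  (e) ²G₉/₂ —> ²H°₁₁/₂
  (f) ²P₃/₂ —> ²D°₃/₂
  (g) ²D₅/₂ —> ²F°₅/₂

6

(a) allowed
(b) allowed
(c) forbidden (parity fails)
(d) allowed
(e) allowed
(f) allowed
(g) allowed
Total allowed: 6 of 7.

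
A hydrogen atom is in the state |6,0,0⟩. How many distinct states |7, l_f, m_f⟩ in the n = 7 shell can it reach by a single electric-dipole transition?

E1 requires Δl = ±1, so l_f ∈ {-1, 1}; with 0 ≤ l_f ≤ n_f−1 = 6, the allowed l_f values are {1}.
For l_f = 1: m_f ∈ {m_i−1, m_i, m_i+1} ∩ [−1, 1] = {-1, 0, 1} → 3 states.
Total: 3.

3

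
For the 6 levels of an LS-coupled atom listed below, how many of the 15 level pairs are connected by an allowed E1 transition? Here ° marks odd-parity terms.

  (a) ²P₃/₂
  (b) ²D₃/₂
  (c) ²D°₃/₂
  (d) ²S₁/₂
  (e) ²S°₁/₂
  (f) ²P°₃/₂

6

(a)–(b): forbidden (parity).
(a)–(c): allowed.
(a)–(d): forbidden (parity).
(a)–(e): allowed.
(a)–(f): allowed.
(b)–(c): allowed.
(b)–(d): forbidden (parity, ΔL).
(b)–(e): forbidden (ΔL).
(b)–(f): allowed.
(c)–(d): forbidden (ΔL).
(c)–(e): forbidden (parity, ΔL).
(c)–(f): forbidden (parity).
(d)–(e): forbidden (ΔL).
(d)–(f): allowed.
(e)–(f): forbidden (parity).
Allowed pairs: 6 of 15.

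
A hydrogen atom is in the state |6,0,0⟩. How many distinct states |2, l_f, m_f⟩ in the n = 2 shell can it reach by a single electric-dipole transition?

3

E1 requires Δl = ±1, so l_f ∈ {-1, 1}; with 0 ≤ l_f ≤ n_f−1 = 1, the allowed l_f values are {1}.
For l_f = 1: m_f ∈ {m_i−1, m_i, m_i+1} ∩ [−1, 1] = {-1, 0, 1} → 3 states.
Total: 3.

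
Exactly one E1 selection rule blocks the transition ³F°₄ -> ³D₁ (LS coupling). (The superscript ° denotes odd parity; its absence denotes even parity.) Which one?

the ΔJ = 0, ±1 rule

Initial level: S=1, L=3, J=4, parity odd. Final level: S=1, L=2, J=1, parity even.
ΔJ = 0, ±1 (not J=0↔0): J: 4 → 1, ΔJ = -3 — violated.
ΔS = 0: S: 1 → 1 — satisfied.
Parity must change: odd → even — satisfied.
ΔL = 0, ±1 (not L=0↔0): L: 3 → 2, ΔL = -1 — satisfied.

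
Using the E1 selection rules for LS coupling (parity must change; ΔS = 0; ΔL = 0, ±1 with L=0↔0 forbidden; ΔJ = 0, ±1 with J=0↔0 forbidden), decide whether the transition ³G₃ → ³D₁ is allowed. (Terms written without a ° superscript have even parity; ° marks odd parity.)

ΔL = 0, ±1 (not L=0↔0): L: 4 → 2, ΔL = -2 — fails.
Parity must change: even → even — fails.
ΔJ = 0, ±1 (not J=0↔0): J: 3 → 1, ΔJ = -2 — fails.
ΔS = 0: S: 1 → 1 — passes.
Rule(s) violated: parity, ΔL, ΔJ.

forbidden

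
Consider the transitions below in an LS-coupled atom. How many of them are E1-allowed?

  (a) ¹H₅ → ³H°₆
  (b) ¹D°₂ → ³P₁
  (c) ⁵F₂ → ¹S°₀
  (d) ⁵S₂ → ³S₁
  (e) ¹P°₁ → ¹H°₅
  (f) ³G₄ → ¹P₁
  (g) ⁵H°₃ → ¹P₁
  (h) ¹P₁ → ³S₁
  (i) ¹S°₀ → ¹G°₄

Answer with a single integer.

(a) forbidden (ΔS fails)
(b) forbidden (ΔS fails)
(c) forbidden (ΔS, ΔL, ΔJ fail)
(d) forbidden (parity, ΔS, ΔL fail)
(e) forbidden (parity, ΔL, ΔJ fail)
(f) forbidden (parity, ΔS, ΔL, ΔJ fail)
(g) forbidden (ΔS, ΔL, ΔJ fail)
(h) forbidden (parity, ΔS fail)
(i) forbidden (parity, ΔL, ΔJ fail)
Total allowed: 0 of 9.

0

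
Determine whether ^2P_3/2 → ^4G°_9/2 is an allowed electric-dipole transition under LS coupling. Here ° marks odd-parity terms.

forbidden

Reading off the term symbols: S 1/2→3/2, L 1→4, J 3/2→9/2, parity even→odd.
Parity must change: even → odd — satisfied.
ΔS = 0: S: 1/2 → 3/2 — violated.
ΔL = 0, ±1 (not L=0↔0): L: 1 → 4, ΔL = +3 — violated.
ΔJ = 0, ±1 (not J=0↔0): J: 3/2 → 9/2, ΔJ = +3 — violated.
Rule(s) violated: ΔS, ΔL, ΔJ.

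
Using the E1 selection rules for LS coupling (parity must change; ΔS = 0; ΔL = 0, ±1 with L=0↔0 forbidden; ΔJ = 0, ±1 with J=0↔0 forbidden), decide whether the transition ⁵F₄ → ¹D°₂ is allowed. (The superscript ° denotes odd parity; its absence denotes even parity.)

Parity must change: even → odd — ✓.
ΔS = 0: S: 2 → 0 — ✗.
ΔL = 0, ±1 (not L=0↔0): L: 3 → 2, ΔL = -1 — ✓.
ΔJ = 0, ±1 (not J=0↔0): J: 4 → 2, ΔJ = -2 — ✗.
Rule(s) violated: ΔS, ΔJ.

forbidden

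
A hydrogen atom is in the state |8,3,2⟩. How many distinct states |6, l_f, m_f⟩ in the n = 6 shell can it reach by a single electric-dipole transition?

5

E1 requires Δl = ±1, so l_f ∈ {2, 4}; with 0 ≤ l_f ≤ n_f−1 = 5, the allowed l_f values are {2, 4}.
For l_f = 2: m_f ∈ {m_i−1, m_i, m_i+1} ∩ [−2, 2] = {1, 2} → 2 states.
For l_f = 4: m_f ∈ {m_i−1, m_i, m_i+1} ∩ [−4, 4] = {1, 2, 3} → 3 states.
Total: 5.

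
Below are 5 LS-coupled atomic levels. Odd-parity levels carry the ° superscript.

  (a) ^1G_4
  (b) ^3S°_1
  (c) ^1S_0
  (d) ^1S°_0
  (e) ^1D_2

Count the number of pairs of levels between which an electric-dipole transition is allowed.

0

(a)–(b): forbidden (ΔS, ΔL, ΔJ).
(a)–(c): forbidden (parity, ΔL, ΔJ).
(a)–(d): forbidden (ΔL, ΔJ).
(a)–(e): forbidden (parity, ΔL, ΔJ).
(b)–(c): forbidden (ΔS, ΔL).
(b)–(d): forbidden (parity, ΔS, ΔL).
(b)–(e): forbidden (ΔS, ΔL).
(c)–(d): forbidden (ΔL, ΔJ).
(c)–(e): forbidden (parity, ΔL, ΔJ).
(d)–(e): forbidden (ΔL, ΔJ).
Allowed pairs: 0 of 10.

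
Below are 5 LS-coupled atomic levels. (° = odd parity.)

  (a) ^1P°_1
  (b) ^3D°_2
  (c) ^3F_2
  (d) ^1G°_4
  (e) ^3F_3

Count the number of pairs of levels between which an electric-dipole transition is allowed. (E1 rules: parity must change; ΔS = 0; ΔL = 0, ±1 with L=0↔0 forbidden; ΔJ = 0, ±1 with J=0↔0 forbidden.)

(a)–(b): forbidden (parity, ΔS).
(a)–(c): forbidden (ΔS, ΔL).
(a)–(d): forbidden (parity, ΔL, ΔJ).
(a)–(e): forbidden (ΔS, ΔL, ΔJ).
(b)–(c): allowed.
(b)–(d): forbidden (parity, ΔS, ΔL, ΔJ).
(b)–(e): allowed.
(c)–(d): forbidden (ΔS, ΔJ).
(c)–(e): forbidden (parity).
(d)–(e): forbidden (ΔS).
Allowed pairs: 2 of 10.

2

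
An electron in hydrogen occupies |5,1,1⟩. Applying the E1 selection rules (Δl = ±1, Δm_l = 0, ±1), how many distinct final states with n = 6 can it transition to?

E1 requires Δl = ±1, so l_f ∈ {0, 2}; with 0 ≤ l_f ≤ n_f−1 = 5, the allowed l_f values are {0, 2}.
For l_f = 0: m_f ∈ {m_i−1, m_i, m_i+1} ∩ [−0, 0] = {0} → 1 state.
For l_f = 2: m_f ∈ {m_i−1, m_i, m_i+1} ∩ [−2, 2] = {0, 1, 2} → 3 states.
Total: 4.

4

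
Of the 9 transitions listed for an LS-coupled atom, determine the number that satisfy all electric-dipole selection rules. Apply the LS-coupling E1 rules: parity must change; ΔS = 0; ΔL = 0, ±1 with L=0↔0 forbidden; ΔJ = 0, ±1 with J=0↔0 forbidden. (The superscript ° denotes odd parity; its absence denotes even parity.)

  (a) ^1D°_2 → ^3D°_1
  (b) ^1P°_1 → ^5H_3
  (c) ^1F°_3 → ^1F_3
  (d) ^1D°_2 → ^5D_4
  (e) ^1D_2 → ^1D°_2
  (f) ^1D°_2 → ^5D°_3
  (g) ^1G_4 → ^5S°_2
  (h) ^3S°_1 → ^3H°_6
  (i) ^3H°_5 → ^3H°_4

2

(a) forbidden (parity, ΔS fail)
(b) forbidden (ΔS, ΔL, ΔJ fail)
(c) allowed
(d) forbidden (ΔS, ΔJ fail)
(e) allowed
(f) forbidden (parity, ΔS fail)
(g) forbidden (ΔS, ΔL, ΔJ fail)
(h) forbidden (parity, ΔL, ΔJ fail)
(i) forbidden (parity fails)
Total allowed: 2 of 9.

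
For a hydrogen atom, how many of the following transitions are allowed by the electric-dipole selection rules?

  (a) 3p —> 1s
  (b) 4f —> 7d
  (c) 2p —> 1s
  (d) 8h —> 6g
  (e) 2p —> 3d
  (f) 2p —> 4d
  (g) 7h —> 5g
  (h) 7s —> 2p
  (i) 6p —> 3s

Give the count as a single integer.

(a) allowed
(b) allowed
(c) allowed
(d) allowed
(e) allowed
(f) allowed
(g) allowed
(h) allowed
(i) allowed
Total allowed: 9 of 9.

9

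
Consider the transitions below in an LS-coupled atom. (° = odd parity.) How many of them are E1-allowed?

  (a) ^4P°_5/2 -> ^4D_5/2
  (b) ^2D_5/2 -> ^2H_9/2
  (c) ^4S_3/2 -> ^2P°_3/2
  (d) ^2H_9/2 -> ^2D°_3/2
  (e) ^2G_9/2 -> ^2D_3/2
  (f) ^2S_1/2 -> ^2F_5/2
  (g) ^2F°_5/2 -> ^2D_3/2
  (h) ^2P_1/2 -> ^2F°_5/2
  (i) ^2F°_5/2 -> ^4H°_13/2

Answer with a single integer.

2

(a) allowed
(b) forbidden (parity, ΔL, ΔJ fail)
(c) forbidden (ΔS fails)
(d) forbidden (ΔL, ΔJ fail)
(e) forbidden (parity, ΔL, ΔJ fail)
(f) forbidden (parity, ΔL, ΔJ fail)
(g) allowed
(h) forbidden (ΔL, ΔJ fail)
(i) forbidden (parity, ΔS, ΔL, ΔJ fail)
Total allowed: 2 of 9.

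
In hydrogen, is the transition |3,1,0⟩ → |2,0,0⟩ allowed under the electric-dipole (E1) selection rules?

Initial l = 1, final l = 0, so Δl = -1. E1 requires Δl = ±1: passes.
Δm_l = 0 − (0) = +0. E1 requires Δm_l = 0, ±1: passes.
All E1 selection rules are satisfied.

allowed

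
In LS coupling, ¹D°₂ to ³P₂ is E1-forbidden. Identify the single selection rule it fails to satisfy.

Reading off the term symbols: S 0→1, L 2→1, J 2→2, parity odd→even.
ΔS = 0: S: 0 → 1 — fails.
Parity must change: odd → even — ok.
ΔL = 0, ±1 (not L=0↔0): L: 2 → 1, ΔL = -1 — ok.
ΔJ = 0, ±1 (not J=0↔0): J: 2 → 2, ΔJ = +0 — ok.

the ΔS = 0 rule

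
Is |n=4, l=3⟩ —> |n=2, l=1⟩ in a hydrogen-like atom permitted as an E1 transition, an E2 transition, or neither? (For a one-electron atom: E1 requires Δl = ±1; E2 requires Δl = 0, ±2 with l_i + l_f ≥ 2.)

E2

Δl = 1 − 3 = -2; l_i + l_f = 4.
E1 (Δl = ±1): not satisfied.
E2 (Δl = 0,±2, l_i+l_f ≥ 2): satisfied.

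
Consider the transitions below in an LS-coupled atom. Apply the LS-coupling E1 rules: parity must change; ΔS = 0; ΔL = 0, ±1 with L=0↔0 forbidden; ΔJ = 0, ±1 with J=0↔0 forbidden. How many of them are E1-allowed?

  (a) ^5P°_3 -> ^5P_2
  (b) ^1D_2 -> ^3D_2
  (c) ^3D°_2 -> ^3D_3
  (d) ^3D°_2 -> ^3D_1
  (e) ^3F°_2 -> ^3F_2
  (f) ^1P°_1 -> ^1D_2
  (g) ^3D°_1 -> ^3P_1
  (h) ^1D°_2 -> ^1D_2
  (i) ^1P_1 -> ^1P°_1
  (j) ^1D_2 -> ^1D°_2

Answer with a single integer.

9

(a) allowed
(b) forbidden (parity, ΔS fail)
(c) allowed
(d) allowed
(e) allowed
(f) allowed
(g) allowed
(h) allowed
(i) allowed
(j) allowed
Total allowed: 9 of 10.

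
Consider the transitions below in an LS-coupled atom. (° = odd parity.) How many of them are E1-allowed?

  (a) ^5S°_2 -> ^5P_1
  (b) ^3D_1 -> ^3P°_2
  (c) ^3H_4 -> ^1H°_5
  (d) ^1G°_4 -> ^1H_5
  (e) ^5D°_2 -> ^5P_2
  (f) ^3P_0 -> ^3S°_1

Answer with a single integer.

(a) allowed
(b) allowed
(c) forbidden (ΔS fails)
(d) allowed
(e) allowed
(f) allowed
Total allowed: 5 of 6.

5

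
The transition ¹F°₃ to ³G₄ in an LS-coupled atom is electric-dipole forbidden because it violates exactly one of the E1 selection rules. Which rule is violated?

the ΔS = 0 rule

Reading off the term symbols: S 0→1, L 3→4, J 3→4, parity odd→even.
Parity must change: odd → even — ✓.
ΔS = 0: S: 0 → 1 — ✗.
ΔL = 0, ±1 (not L=0↔0): L: 3 → 4, ΔL = +1 — ✓.
ΔJ = 0, ±1 (not J=0↔0): J: 3 → 4, ΔJ = +1 — ✓.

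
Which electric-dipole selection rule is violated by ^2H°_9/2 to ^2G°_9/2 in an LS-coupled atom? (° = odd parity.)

Initial level: S=1/2, L=5, J=9/2, parity odd. Final level: S=1/2, L=4, J=9/2, parity odd.
Parity must change: odd → odd — fails.
ΔS = 0: S: 1/2 → 1/2 — ok.
ΔL = 0, ±1 (not L=0↔0): L: 5 → 4, ΔL = -1 — ok.
ΔJ = 0, ±1 (not J=0↔0): J: 9/2 → 9/2, ΔJ = +0 — ok.

parity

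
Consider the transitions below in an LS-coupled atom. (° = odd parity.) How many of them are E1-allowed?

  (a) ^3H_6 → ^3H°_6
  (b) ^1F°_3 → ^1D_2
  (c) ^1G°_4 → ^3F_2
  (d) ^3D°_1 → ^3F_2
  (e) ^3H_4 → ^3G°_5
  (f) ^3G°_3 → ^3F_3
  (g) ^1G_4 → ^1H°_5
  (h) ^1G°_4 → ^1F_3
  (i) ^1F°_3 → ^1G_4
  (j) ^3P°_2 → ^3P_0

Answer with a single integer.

(a) allowed
(b) allowed
(c) forbidden (ΔS, ΔJ fail)
(d) allowed
(e) allowed
(f) allowed
(g) allowed
(h) allowed
(i) allowed
(j) forbidden (ΔJ fails)
Total allowed: 8 of 10.

8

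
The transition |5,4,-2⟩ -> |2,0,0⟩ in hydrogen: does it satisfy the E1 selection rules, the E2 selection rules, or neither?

Δl = 0 − 4 = -4; l_i + l_f = 4.
Δm_l = +2.
E1 (Δl = ±1, |Δm_l| ≤ 1): not satisfied.
E2 (Δl = 0,±2, l_i+l_f ≥ 2, |Δm_l| ≤ 2): not satisfied.

neither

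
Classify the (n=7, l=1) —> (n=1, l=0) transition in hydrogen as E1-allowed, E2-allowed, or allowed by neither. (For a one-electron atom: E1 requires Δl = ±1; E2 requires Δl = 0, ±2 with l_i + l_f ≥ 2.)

E1

Δl = 0 − 1 = -1; l_i + l_f = 1.
E1 (Δl = ±1): satisfied.
E2 (Δl = 0,±2, l_i+l_f ≥ 2): not satisfied.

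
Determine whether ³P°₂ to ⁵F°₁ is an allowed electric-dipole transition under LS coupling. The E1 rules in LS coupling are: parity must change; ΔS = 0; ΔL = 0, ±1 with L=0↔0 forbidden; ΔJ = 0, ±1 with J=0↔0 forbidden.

forbidden

Reading off the term symbols: S 1→2, L 1→3, J 2→1, parity odd→odd.
Parity must change: odd → odd — fails.
ΔS = 0: S: 1 → 2 — fails.
ΔL = 0, ±1 (not L=0↔0): L: 1 → 3, ΔL = +2 — fails.
ΔJ = 0, ±1 (not J=0↔0): J: 2 → 1, ΔJ = -1 — passes.
Rule(s) violated: parity, ΔS, ΔL.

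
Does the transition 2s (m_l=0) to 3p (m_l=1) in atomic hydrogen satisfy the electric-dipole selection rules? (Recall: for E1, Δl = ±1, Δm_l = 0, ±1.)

Initial l = 0, final l = 1, so Δl = +1. E1 requires Δl = ±1: satisfied.
m_l: 0 → 1 (Δm_l = +1). |Δm_l| ≤ 1 satisfied.
All E1 selection rules are satisfied.

allowed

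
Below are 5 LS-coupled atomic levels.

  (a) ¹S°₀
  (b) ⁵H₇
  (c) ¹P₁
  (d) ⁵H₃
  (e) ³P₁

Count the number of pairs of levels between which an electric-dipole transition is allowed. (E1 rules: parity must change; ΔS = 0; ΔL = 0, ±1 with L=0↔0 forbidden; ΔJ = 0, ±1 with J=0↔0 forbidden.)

(a)–(b): forbidden (ΔS, ΔL, ΔJ).
(a)–(c): allowed.
(a)–(d): forbidden (ΔS, ΔL, ΔJ).
(a)–(e): forbidden (ΔS).
(b)–(c): forbidden (parity, ΔS, ΔL, ΔJ).
(b)–(d): forbidden (parity, ΔJ).
(b)–(e): forbidden (parity, ΔS, ΔL, ΔJ).
(c)–(d): forbidden (parity, ΔS, ΔL, ΔJ).
(c)–(e): forbidden (parity, ΔS).
(d)–(e): forbidden (parity, ΔS, ΔL, ΔJ).
Allowed pairs: 1 of 10.

1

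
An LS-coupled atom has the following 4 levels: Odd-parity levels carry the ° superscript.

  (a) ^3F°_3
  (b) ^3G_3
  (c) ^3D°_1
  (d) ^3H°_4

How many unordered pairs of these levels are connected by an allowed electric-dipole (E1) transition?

2

(a)–(b): allowed.
(a)–(c): forbidden (parity, ΔJ).
(a)–(d): forbidden (parity, ΔL).
(b)–(c): forbidden (ΔL, ΔJ).
(b)–(d): allowed.
(c)–(d): forbidden (parity, ΔL, ΔJ).
Allowed pairs: 2 of 6.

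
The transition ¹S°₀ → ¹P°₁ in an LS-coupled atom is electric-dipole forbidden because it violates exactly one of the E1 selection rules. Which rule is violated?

parity

Parity must change: odd → odd — fails.
ΔS = 0: S: 0 → 0 — passes.
ΔL = 0, ±1 (not L=0↔0): L: 0 → 1, ΔL = +1 — passes.
ΔJ = 0, ±1 (not J=0↔0): J: 0 → 1, ΔJ = +1 — passes.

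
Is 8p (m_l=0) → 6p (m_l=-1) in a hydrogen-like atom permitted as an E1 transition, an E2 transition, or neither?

E2

Δl = 1 − 1 = +0; l_i + l_f = 2.
Δm_l = -1.
E1 (Δl = ±1, |Δm_l| ≤ 1): not satisfied.
E2 (Δl = 0,±2, l_i+l_f ≥ 2, |Δm_l| ≤ 2): satisfied.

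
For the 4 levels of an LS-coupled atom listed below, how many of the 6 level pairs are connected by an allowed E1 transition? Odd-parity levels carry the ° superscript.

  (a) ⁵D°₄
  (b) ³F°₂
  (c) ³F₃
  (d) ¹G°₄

1

(a)–(b): forbidden (parity, ΔS, ΔJ).
(a)–(c): forbidden (ΔS).
(a)–(d): forbidden (parity, ΔS, ΔL).
(b)–(c): allowed.
(b)–(d): forbidden (parity, ΔS, ΔJ).
(c)–(d): forbidden (ΔS).
Allowed pairs: 1 of 6.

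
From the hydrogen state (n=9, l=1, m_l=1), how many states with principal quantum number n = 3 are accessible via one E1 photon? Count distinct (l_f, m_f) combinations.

4

E1 requires Δl = ±1, so l_f ∈ {0, 2}; with 0 ≤ l_f ≤ n_f−1 = 2, the allowed l_f values are {0, 2}.
For l_f = 0: m_f ∈ {m_i−1, m_i, m_i+1} ∩ [−0, 0] = {0} → 1 state.
For l_f = 2: m_f ∈ {m_i−1, m_i, m_i+1} ∩ [−2, 2] = {0, 1, 2} → 3 states.
Total: 4.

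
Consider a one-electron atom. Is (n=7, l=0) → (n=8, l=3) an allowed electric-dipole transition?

forbidden

Initial l = 0, final l = 3, so Δl = +3. E1 requires Δl = ±1: ✗.
The transition is electric-dipole forbidden.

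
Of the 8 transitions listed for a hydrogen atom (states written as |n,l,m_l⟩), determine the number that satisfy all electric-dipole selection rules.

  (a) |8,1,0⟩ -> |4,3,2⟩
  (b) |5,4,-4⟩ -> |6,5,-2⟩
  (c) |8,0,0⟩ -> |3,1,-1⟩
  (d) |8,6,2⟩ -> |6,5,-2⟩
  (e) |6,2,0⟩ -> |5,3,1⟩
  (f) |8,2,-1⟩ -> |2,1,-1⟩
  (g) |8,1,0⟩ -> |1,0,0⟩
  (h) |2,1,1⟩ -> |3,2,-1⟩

(a) forbidden — Δl = +2 (E1 requires Δl = ±1); Δm_l = +2 (E1 requires Δm_l = 0, ±1)
(b) forbidden — Δm_l = +2 (E1 requires Δm_l = 0, ±1)
(c) allowed
(d) forbidden — Δm_l = -4 (E1 requires Δm_l = 0, ±1)
(e) allowed
(f) allowed
(g) allowed
(h) forbidden — Δm_l = -2 (E1 requires Δm_l = 0, ±1)
Total allowed: 4 of 8.

4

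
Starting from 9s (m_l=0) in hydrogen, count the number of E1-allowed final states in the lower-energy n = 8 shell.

E1 requires Δl = ±1, so l_f ∈ {-1, 1}; with 0 ≤ l_f ≤ n_f−1 = 7, the allowed l_f values are {1}.
For l_f = 1: m_f ∈ {m_i−1, m_i, m_i+1} ∩ [−1, 1] = {-1, 0, 1} → 3 states.
Total: 3.

3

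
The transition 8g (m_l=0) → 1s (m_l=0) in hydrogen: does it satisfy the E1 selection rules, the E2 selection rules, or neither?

Δl = 0 − 4 = -4; l_i + l_f = 4.
Δm_l = +0.
E1 (Δl = ±1, |Δm_l| ≤ 1): not satisfied.
E2 (Δl = 0,±2, l_i+l_f ≥ 2, |Δm_l| ≤ 2): not satisfied.

neither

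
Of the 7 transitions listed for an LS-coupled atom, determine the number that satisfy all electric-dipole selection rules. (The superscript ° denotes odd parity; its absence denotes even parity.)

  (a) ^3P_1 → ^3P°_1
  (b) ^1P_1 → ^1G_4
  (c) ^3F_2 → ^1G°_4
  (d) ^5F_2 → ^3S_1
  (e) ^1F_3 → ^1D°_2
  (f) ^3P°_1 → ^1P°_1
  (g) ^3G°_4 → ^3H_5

(a) allowed
(b) forbidden (parity, ΔL, ΔJ fail)
(c) forbidden (ΔS, ΔJ fail)
(d) forbidden (parity, ΔS, ΔL fail)
(e) allowed
(f) forbidden (parity, ΔS fail)
(g) allowed
Total allowed: 3 of 7.

3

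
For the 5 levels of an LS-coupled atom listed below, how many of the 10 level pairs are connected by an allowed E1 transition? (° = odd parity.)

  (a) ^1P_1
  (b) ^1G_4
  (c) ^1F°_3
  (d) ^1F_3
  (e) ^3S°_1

(a)–(b): forbidden (parity, ΔL, ΔJ).
(a)–(c): forbidden (ΔL, ΔJ).
(a)–(d): forbidden (parity, ΔL, ΔJ).
(a)–(e): forbidden (ΔS).
(b)–(c): allowed.
(b)–(d): forbidden (parity).
(b)–(e): forbidden (ΔS, ΔL, ΔJ).
(c)–(d): allowed.
(c)–(e): forbidden (parity, ΔS, ΔL, ΔJ).
(d)–(e): forbidden (ΔS, ΔL, ΔJ).
Allowed pairs: 2 of 10.

2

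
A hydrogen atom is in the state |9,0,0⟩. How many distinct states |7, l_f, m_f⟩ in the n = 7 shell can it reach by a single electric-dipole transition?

E1 requires Δl = ±1, so l_f ∈ {-1, 1}; with 0 ≤ l_f ≤ n_f−1 = 6, the allowed l_f values are {1}.
For l_f = 1: m_f ∈ {m_i−1, m_i, m_i+1} ∩ [−1, 1] = {-1, 0, 1} → 3 states.
Total: 3.

3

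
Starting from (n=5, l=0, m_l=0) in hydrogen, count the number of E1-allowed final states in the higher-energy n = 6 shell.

E1 requires Δl = ±1, so l_f ∈ {-1, 1}; with 0 ≤ l_f ≤ n_f−1 = 5, the allowed l_f values are {1}.
For l_f = 1: m_f ∈ {m_i−1, m_i, m_i+1} ∩ [−1, 1] = {-1, 0, 1} → 3 states.
Total: 3.

3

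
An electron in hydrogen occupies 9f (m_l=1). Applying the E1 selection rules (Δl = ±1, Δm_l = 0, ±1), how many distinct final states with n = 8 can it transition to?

6

E1 requires Δl = ±1, so l_f ∈ {2, 4}; with 0 ≤ l_f ≤ n_f−1 = 7, the allowed l_f values are {2, 4}.
For l_f = 2: m_f ∈ {m_i−1, m_i, m_i+1} ∩ [−2, 2] = {0, 1, 2} → 3 states.
For l_f = 4: m_f ∈ {m_i−1, m_i, m_i+1} ∩ [−4, 4] = {0, 1, 2} → 3 states.
Total: 6.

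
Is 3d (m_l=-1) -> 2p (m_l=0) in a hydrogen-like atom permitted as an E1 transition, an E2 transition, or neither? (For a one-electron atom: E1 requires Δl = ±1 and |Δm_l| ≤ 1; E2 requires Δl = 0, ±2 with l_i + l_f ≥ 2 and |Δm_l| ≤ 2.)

Δl = 1 − 2 = -1; l_i + l_f = 3.
Δm_l = +1.
E1 (Δl = ±1, |Δm_l| ≤ 1): satisfied.
E2 (Δl = 0,±2, l_i+l_f ≥ 2, |Δm_l| ≤ 2): not satisfied.

E1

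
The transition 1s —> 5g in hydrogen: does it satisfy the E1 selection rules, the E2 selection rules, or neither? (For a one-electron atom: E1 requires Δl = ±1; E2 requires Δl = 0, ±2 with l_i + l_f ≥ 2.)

Δl = 4 − 0 = +4; l_i + l_f = 4.
E1 (Δl = ±1): not satisfied.
E2 (Δl = 0,±2, l_i+l_f ≥ 2): not satisfied.

neither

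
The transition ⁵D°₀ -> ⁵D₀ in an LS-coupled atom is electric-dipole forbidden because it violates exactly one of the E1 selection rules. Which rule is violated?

ΔL = 0, ±1 (not L=0↔0): L: 2 → 2, ΔL = +0 — ok.
ΔJ = 0, ±1 (not J=0↔0): J: 0 → 0, ΔJ = +0 — fails.
ΔS = 0: S: 2 → 2 — ok.
Parity must change: odd → even — ok.

the J=0 ↔ J=0 exclusion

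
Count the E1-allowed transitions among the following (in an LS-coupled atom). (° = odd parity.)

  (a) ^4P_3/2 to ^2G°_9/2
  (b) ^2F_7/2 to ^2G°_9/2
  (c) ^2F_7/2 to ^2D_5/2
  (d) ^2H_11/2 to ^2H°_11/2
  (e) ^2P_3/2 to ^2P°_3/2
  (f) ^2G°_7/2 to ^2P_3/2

3

(a) forbidden (ΔS, ΔL, ΔJ fail)
(b) allowed
(c) forbidden (parity fails)
(d) allowed
(e) allowed
(f) forbidden (ΔL, ΔJ fail)
Total allowed: 3 of 6.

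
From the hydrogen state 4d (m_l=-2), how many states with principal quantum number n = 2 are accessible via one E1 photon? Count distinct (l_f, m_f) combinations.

E1 requires Δl = ±1, so l_f ∈ {1, 3}; with 0 ≤ l_f ≤ n_f−1 = 1, the allowed l_f values are {1}.
For l_f = 1: m_f ∈ {m_i−1, m_i, m_i+1} ∩ [−1, 1] = {-1} → 1 state.
Total: 1.

1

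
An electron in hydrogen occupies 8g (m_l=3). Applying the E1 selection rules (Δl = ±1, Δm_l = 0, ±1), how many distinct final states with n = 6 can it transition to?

E1 requires Δl = ±1, so l_f ∈ {3, 5}; with 0 ≤ l_f ≤ n_f−1 = 5, the allowed l_f values are {3, 5}.
For l_f = 3: m_f ∈ {m_i−1, m_i, m_i+1} ∩ [−3, 3] = {2, 3} → 2 states.
For l_f = 5: m_f ∈ {m_i−1, m_i, m_i+1} ∩ [−5, 5] = {2, 3, 4} → 3 states.
Total: 5.

5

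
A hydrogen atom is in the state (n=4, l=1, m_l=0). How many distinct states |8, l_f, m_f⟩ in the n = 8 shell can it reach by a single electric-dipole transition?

4

E1 requires Δl = ±1, so l_f ∈ {0, 2}; with 0 ≤ l_f ≤ n_f−1 = 7, the allowed l_f values are {0, 2}.
For l_f = 0: m_f ∈ {m_i−1, m_i, m_i+1} ∩ [−0, 0] = {0} → 1 state.
For l_f = 2: m_f ∈ {m_i−1, m_i, m_i+1} ∩ [−2, 2] = {-1, 0, 1} → 3 states.
Total: 4.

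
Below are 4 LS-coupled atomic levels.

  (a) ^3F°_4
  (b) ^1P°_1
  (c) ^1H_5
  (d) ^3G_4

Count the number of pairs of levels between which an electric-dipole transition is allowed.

(a)–(b): forbidden (parity, ΔS, ΔL, ΔJ).
(a)–(c): forbidden (ΔS, ΔL).
(a)–(d): allowed.
(b)–(c): forbidden (ΔL, ΔJ).
(b)–(d): forbidden (ΔS, ΔL, ΔJ).
(c)–(d): forbidden (parity, ΔS).
Allowed pairs: 1 of 6.

1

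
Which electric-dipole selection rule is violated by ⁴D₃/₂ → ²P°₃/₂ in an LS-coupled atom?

ΔL = 0, ±1 (not L=0↔0): L: 2 → 1, ΔL = -1 — satisfied.
ΔJ = 0, ±1 (not J=0↔0): J: 3/2 → 3/2, ΔJ = +0 — satisfied.
Parity must change: even → odd — satisfied.
ΔS = 0: S: 3/2 → 1/2 — violated.

the ΔS = 0 rule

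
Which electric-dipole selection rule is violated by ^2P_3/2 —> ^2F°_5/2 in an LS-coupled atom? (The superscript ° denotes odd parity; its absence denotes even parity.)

Initial level: S=1/2, L=1, J=3/2, parity even. Final level: S=1/2, L=3, J=5/2, parity odd.
Parity must change: even → odd — ✓.
ΔS = 0: S: 1/2 → 1/2 — ✓.
ΔJ = 0, ±1 (not J=0↔0): J: 3/2 → 5/2, ΔJ = +1 — ✓.
ΔL = 0, ±1 (not L=0↔0): L: 1 → 3, ΔL = +2 — ✗.

the ΔL = 0, ±1 rule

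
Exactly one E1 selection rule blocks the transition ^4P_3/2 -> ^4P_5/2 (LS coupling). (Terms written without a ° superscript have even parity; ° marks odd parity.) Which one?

parity

Initial level: S=3/2, L=1, J=3/2, parity even. Final level: S=3/2, L=1, J=5/2, parity even.
ΔJ = 0, ±1 (not J=0↔0): J: 3/2 → 5/2, ΔJ = +1 — satisfied.
Parity must change: even → even — violated.
ΔL = 0, ±1 (not L=0↔0): L: 1 → 1, ΔL = +0 — satisfied.
ΔS = 0: S: 3/2 → 3/2 — satisfied.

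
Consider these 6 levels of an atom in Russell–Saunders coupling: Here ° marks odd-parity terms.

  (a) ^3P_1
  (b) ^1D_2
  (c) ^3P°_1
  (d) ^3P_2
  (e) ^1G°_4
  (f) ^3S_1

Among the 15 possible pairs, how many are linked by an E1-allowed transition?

(a)–(b): forbidden (parity, ΔS).
(a)–(c): allowed.
(a)–(d): forbidden (parity).
(a)–(e): forbidden (ΔS, ΔL, ΔJ).
(a)–(f): forbidden (parity).
(b)–(c): forbidden (ΔS).
(b)–(d): forbidden (parity, ΔS).
(b)–(e): forbidden (ΔL, ΔJ).
(b)–(f): forbidden (parity, ΔS, ΔL).
(c)–(d): allowed.
(c)–(e): forbidden (parity, ΔS, ΔL, ΔJ).
(c)–(f): allowed.
(d)–(e): forbidden (ΔS, ΔL, ΔJ).
(d)–(f): forbidden (parity).
(e)–(f): forbidden (ΔS, ΔL, ΔJ).
Allowed pairs: 3 of 15.

3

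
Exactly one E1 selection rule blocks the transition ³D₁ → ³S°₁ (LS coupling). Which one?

the ΔL = 0, ±1 rule

Reading off the term symbols: S 1→1, L 2→0, J 1→1, parity even→odd.
Parity must change: even → odd — satisfied.
ΔS = 0: S: 1 → 1 — satisfied.
ΔL = 0, ±1 (not L=0↔0): L: 2 → 0, ΔL = -2 — violated.
ΔJ = 0, ±1 (not J=0↔0): J: 1 → 1, ΔJ = +0 — satisfied.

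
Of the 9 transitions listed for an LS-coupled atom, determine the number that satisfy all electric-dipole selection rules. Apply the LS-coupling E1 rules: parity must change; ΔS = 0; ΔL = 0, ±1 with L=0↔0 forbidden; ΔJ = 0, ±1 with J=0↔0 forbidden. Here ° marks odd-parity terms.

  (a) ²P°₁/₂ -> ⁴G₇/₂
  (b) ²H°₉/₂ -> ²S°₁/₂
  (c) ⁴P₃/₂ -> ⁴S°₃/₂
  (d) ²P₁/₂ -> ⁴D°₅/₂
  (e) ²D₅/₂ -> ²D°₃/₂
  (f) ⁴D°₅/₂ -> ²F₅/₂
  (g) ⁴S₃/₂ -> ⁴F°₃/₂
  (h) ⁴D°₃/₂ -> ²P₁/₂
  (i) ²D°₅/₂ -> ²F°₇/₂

(a) forbidden (ΔS, ΔL, ΔJ fail)
(b) forbidden (parity, ΔL, ΔJ fail)
(c) allowed
(d) forbidden (ΔS, ΔJ fail)
(e) allowed
(f) forbidden (ΔS fails)
(g) forbidden (ΔL fails)
(h) forbidden (ΔS fails)
(i) forbidden (parity fails)
Total allowed: 2 of 9.

2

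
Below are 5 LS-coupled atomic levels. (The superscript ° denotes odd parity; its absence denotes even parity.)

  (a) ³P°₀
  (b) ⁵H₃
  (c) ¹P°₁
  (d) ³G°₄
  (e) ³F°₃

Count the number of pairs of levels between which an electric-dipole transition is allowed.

(a)–(b): forbidden (ΔS, ΔL, ΔJ).
(a)–(c): forbidden (parity, ΔS).
(a)–(d): forbidden (parity, ΔL, ΔJ).
(a)–(e): forbidden (parity, ΔL, ΔJ).
(b)–(c): forbidden (ΔS, ΔL, ΔJ).
(b)–(d): forbidden (ΔS).
(b)–(e): forbidden (ΔS, ΔL).
(c)–(d): forbidden (parity, ΔS, ΔL, ΔJ).
(c)–(e): forbidden (parity, ΔS, ΔL, ΔJ).
(d)–(e): forbidden (parity).
Allowed pairs: 0 of 10.

0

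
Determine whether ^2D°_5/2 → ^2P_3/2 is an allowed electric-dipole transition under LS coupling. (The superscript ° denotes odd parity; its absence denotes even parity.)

Parity must change: odd → even — ok.
ΔS = 0: S: 1/2 → 1/2 — ok.
ΔL = 0, ±1 (not L=0↔0): L: 2 → 1, ΔL = -1 — ok.
ΔJ = 0, ±1 (not J=0↔0): J: 5/2 → 3/2, ΔJ = -1 — ok.
All four E1 rules are satisfied.

allowed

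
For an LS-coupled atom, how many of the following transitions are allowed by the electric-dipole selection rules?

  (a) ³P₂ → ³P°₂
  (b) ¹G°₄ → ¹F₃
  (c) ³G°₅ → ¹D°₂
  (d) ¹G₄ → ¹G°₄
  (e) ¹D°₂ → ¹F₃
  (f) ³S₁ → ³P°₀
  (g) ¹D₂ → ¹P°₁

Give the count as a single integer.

(a) allowed
(b) allowed
(c) forbidden (parity, ΔS, ΔL, ΔJ fail)
(d) allowed
(e) allowed
(f) allowed
(g) allowed
Total allowed: 6 of 7.

6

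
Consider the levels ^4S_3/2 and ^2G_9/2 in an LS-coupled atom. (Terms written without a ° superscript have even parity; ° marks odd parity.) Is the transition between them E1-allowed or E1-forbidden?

forbidden

Initial level: S=3/2, L=0, J=3/2, parity even. Final level: S=1/2, L=4, J=9/2, parity even.
Parity must change: even → even — ✗.
ΔS = 0: S: 3/2 → 1/2 — ✗.
ΔL = 0, ±1 (not L=0↔0): L: 0 → 4, ΔL = +4 — ✗.
ΔJ = 0, ±1 (not J=0↔0): J: 3/2 → 9/2, ΔJ = +3 — ✗.
Rule(s) violated: parity, ΔS, ΔL, ΔJ.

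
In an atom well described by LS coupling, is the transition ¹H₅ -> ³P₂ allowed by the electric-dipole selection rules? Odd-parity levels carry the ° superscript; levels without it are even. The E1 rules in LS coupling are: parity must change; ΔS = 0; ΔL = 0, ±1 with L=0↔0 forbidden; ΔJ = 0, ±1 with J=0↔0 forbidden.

ΔS = 0: S: 0 → 1 — fails.
ΔJ = 0, ±1 (not J=0↔0): J: 5 → 2, ΔJ = -3 — fails.
ΔL = 0, ±1 (not L=0↔0): L: 5 → 1, ΔL = -4 — fails.
Parity must change: even → even — fails.
Rule(s) violated: parity, ΔS, ΔL, ΔJ.

forbidden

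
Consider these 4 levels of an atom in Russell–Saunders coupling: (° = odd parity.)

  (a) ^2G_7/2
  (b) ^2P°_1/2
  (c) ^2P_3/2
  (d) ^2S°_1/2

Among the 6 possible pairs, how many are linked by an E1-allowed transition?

2

(a)–(b): forbidden (ΔL, ΔJ).
(a)–(c): forbidden (parity, ΔL, ΔJ).
(a)–(d): forbidden (ΔL, ΔJ).
(b)–(c): allowed.
(b)–(d): forbidden (parity).
(c)–(d): allowed.
Allowed pairs: 2 of 6.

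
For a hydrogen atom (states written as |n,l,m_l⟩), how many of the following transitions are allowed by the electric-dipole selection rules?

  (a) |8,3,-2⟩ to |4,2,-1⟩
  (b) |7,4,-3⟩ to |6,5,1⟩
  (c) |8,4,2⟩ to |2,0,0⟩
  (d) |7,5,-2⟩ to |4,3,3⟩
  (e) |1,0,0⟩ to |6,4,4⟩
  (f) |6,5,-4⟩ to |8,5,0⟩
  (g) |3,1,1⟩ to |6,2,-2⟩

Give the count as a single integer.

(a) allowed
(b) forbidden — Δm_l = +4 (E1 requires Δm_l = 0, ±1)
(c) forbidden — Δl = -4 (E1 requires Δl = ±1); Δm_l = -2 (E1 requires Δm_l = 0, ±1)
(d) forbidden — Δl = -2 (E1 requires Δl = ±1); Δm_l = +5 (E1 requires Δm_l = 0, ±1)
(e) forbidden — Δl = +4 (E1 requires Δl = ±1); Δm_l = +4 (E1 requires Δm_l = 0, ±1)
(f) forbidden — Δl = +0 (E1 requires Δl = ±1); Δm_l = +4 (E1 requires Δm_l = 0, ±1)
(g) forbidden — Δm_l = -3 (E1 requires Δm_l = 0, ±1)
Total allowed: 1 of 7.

1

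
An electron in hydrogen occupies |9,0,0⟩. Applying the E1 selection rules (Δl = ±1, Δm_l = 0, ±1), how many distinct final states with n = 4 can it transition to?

E1 requires Δl = ±1, so l_f ∈ {-1, 1}; with 0 ≤ l_f ≤ n_f−1 = 3, the allowed l_f values are {1}.
For l_f = 1: m_f ∈ {m_i−1, m_i, m_i+1} ∩ [−1, 1] = {-1, 0, 1} → 3 states.
Total: 3.

3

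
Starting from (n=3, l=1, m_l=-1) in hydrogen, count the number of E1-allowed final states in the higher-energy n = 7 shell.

4

E1 requires Δl = ±1, so l_f ∈ {0, 2}; with 0 ≤ l_f ≤ n_f−1 = 6, the allowed l_f values are {0, 2}.
For l_f = 0: m_f ∈ {m_i−1, m_i, m_i+1} ∩ [−0, 0] = {0} → 1 state.
For l_f = 2: m_f ∈ {m_i−1, m_i, m_i+1} ∩ [−2, 2] = {-2, -1, 0} → 3 states.
Total: 4.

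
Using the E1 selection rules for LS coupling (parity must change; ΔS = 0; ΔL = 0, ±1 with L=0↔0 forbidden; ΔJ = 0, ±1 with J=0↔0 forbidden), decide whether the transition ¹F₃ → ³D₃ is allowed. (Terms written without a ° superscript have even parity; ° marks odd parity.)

forbidden

Reading off the term symbols: S 0→1, L 3→2, J 3→3, parity even→even.
Parity must change: even → even — ✗.
ΔS = 0: S: 0 → 1 — ✗.
ΔL = 0, ±1 (not L=0↔0): L: 3 → 2, ΔL = -1 — ✓.
ΔJ = 0, ±1 (not J=0↔0): J: 3 → 3, ΔJ = +0 — ✓.
Rule(s) violated: parity, ΔS.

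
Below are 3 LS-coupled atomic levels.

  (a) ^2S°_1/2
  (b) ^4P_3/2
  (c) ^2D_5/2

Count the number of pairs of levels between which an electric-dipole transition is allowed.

0

(a)–(b): forbidden (ΔS).
(a)–(c): forbidden (ΔL, ΔJ).
(b)–(c): forbidden (parity, ΔS).
Allowed pairs: 0 of 3.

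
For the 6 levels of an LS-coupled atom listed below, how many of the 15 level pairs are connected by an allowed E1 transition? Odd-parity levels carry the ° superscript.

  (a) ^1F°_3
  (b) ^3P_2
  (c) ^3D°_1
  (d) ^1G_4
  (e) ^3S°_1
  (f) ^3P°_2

4

(a)–(b): forbidden (ΔS, ΔL).
(a)–(c): forbidden (parity, ΔS, ΔJ).
(a)–(d): allowed.
(a)–(e): forbidden (parity, ΔS, ΔL, ΔJ).
(a)–(f): forbidden (parity, ΔS, ΔL).
(b)–(c): allowed.
(b)–(d): forbidden (parity, ΔS, ΔL, ΔJ).
(b)–(e): allowed.
(b)–(f): allowed.
(c)–(d): forbidden (ΔS, ΔL, ΔJ).
(c)–(e): forbidden (parity, ΔL).
(c)–(f): forbidden (parity).
(d)–(e): forbidden (ΔS, ΔL, ΔJ).
(d)–(f): forbidden (ΔS, ΔL, ΔJ).
(e)–(f): forbidden (parity).
Allowed pairs: 4 of 15.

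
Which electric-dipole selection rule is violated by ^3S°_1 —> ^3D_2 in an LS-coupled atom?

the ΔL = 0, ±1 rule

Initial level: S=1, L=0, J=1, parity odd. Final level: S=1, L=2, J=2, parity even.
ΔS = 0: S: 1 → 1 — ✓.
ΔL = 0, ±1 (not L=0↔0): L: 0 → 2, ΔL = +2 — ✗.
Parity must change: odd → even — ✓.
ΔJ = 0, ±1 (not J=0↔0): J: 1 → 2, ΔJ = +1 — ✓.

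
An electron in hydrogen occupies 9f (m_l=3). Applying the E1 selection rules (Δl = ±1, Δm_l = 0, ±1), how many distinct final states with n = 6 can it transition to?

4

E1 requires Δl = ±1, so l_f ∈ {2, 4}; with 0 ≤ l_f ≤ n_f−1 = 5, the allowed l_f values are {2, 4}.
For l_f = 2: m_f ∈ {m_i−1, m_i, m_i+1} ∩ [−2, 2] = {2} → 1 state.
For l_f = 4: m_f ∈ {m_i−1, m_i, m_i+1} ∩ [−4, 4] = {2, 3, 4} → 3 states.
Total: 4.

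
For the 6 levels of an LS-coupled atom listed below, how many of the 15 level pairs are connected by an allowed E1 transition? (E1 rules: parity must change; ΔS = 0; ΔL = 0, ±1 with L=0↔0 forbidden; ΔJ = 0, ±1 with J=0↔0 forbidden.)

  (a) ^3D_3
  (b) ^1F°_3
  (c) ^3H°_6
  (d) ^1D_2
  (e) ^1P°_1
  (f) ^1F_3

3

(a)–(b): forbidden (ΔS).
(a)–(c): forbidden (ΔL, ΔJ).
(a)–(d): forbidden (parity, ΔS).
(a)–(e): forbidden (ΔS, ΔJ).
(a)–(f): forbidden (parity, ΔS).
(b)–(c): forbidden (parity, ΔS, ΔL, ΔJ).
(b)–(d): allowed.
(b)–(e): forbidden (parity, ΔL, ΔJ).
(b)–(f): allowed.
(c)–(d): forbidden (ΔS, ΔL, ΔJ).
(c)–(e): forbidden (parity, ΔS, ΔL, ΔJ).
(c)–(f): forbidden (ΔS, ΔL, ΔJ).
(d)–(e): allowed.
(d)–(f): forbidden (parity).
(e)–(f): forbidden (ΔL, ΔJ).
Allowed pairs: 3 of 15.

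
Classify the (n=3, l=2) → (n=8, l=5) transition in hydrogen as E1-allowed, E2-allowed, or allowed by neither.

Δl = 5 − 2 = +3; l_i + l_f = 7.
E1 (Δl = ±1): not satisfied.
E2 (Δl = 0,±2, l_i+l_f ≥ 2): not satisfied.

neither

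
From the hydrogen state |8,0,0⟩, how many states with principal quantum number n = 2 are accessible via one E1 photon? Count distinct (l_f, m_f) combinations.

E1 requires Δl = ±1, so l_f ∈ {-1, 1}; with 0 ≤ l_f ≤ n_f−1 = 1, the allowed l_f values are {1}.
For l_f = 1: m_f ∈ {m_i−1, m_i, m_i+1} ∩ [−1, 1] = {-1, 0, 1} → 3 states.
Total: 3.

3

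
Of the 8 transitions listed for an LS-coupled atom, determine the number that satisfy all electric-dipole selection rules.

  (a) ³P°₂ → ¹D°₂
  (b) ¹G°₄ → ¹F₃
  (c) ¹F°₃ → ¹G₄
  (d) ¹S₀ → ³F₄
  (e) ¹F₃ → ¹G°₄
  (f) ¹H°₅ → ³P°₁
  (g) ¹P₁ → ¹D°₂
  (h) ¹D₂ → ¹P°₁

5

(a) forbidden (parity, ΔS fail)
(b) allowed
(c) allowed
(d) forbidden (parity, ΔS, ΔL, ΔJ fail)
(e) allowed
(f) forbidden (parity, ΔS, ΔL, ΔJ fail)
(g) allowed
(h) allowed
Total allowed: 5 of 8.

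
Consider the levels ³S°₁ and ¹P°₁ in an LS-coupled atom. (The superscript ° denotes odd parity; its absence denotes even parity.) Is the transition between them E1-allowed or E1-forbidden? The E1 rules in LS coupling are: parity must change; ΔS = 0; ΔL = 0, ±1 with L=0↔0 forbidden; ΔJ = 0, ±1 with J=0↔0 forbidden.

forbidden

ΔJ = 0, ±1 (not J=0↔0): J: 1 → 1, ΔJ = +0 — ok.
ΔS = 0: S: 1 → 0 — fails.
Parity must change: odd → odd — fails.
ΔL = 0, ±1 (not L=0↔0): L: 0 → 1, ΔL = +1 — ok.
Rule(s) violated: parity, ΔS.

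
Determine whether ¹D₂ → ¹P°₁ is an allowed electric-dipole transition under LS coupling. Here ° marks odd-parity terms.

allowed

Initial level: S=0, L=2, J=2, parity even. Final level: S=0, L=1, J=1, parity odd.
Parity must change: even → odd — satisfied.
ΔS = 0: S: 0 → 0 — satisfied.
ΔL = 0, ±1 (not L=0↔0): L: 2 → 1, ΔL = -1 — satisfied.
ΔJ = 0, ±1 (not J=0↔0): J: 2 → 1, ΔJ = -1 — satisfied.
All four E1 rules are satisfied.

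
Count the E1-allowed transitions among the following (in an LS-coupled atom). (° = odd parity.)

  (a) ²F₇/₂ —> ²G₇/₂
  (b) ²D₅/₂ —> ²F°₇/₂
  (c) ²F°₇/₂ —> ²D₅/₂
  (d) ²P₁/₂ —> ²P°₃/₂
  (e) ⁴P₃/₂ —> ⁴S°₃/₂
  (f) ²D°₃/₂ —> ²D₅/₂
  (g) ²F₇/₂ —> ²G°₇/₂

6

(a) forbidden (parity fails)
(b) allowed
(c) allowed
(d) allowed
(e) allowed
(f) allowed
(g) allowed
Total allowed: 6 of 7.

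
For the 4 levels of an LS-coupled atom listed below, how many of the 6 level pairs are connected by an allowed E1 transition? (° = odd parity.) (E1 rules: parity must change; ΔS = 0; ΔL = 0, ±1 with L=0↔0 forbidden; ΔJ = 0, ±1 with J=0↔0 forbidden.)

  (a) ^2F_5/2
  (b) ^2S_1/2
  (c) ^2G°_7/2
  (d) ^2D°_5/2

2

(a)–(b): forbidden (parity, ΔL, ΔJ).
(a)–(c): allowed.
(a)–(d): allowed.
(b)–(c): forbidden (ΔL, ΔJ).
(b)–(d): forbidden (ΔL, ΔJ).
(c)–(d): forbidden (parity, ΔL).
Allowed pairs: 2 of 6.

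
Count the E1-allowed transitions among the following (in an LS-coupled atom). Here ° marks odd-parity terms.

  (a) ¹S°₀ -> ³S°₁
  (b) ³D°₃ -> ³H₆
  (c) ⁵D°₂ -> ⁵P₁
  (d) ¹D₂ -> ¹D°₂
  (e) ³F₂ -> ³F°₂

(a) forbidden (parity, ΔS, ΔL fail)
(b) forbidden (ΔL, ΔJ fail)
(c) allowed
(d) allowed
(e) allowed
Total allowed: 3 of 5.

3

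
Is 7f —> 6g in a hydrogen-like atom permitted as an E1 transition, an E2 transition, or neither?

E1

Δl = 4 − 3 = +1; l_i + l_f = 7.
E1 (Δl = ±1): satisfied.
E2 (Δl = 0,±2, l_i+l_f ≥ 2): not satisfied.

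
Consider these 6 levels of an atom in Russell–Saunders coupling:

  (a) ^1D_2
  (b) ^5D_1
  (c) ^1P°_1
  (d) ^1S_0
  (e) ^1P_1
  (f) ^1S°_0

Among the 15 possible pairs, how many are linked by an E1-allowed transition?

4

(a)–(b): forbidden (parity, ΔS).
(a)–(c): allowed.
(a)–(d): forbidden (parity, ΔL, ΔJ).
(a)–(e): forbidden (parity).
(a)–(f): forbidden (ΔL, ΔJ).
(b)–(c): forbidden (ΔS).
(b)–(d): forbidden (parity, ΔS, ΔL).
(b)–(e): forbidden (parity, ΔS).
(b)–(f): forbidden (ΔS, ΔL).
(c)–(d): allowed.
(c)–(e): allowed.
(c)–(f): forbidden (parity).
(d)–(e): forbidden (parity).
(d)–(f): forbidden (ΔL, ΔJ).
(e)–(f): allowed.
Allowed pairs: 4 of 15.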